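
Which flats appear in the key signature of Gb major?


Step by step:
Flat major keys: C(0), F(1), Bb(2), Eb(3), Ab(4), Db(5), Gb(6), Cb(7)
Gb major has 6 flats
Order of flats: Bb Eb Ab Db Gb Cb Fb → first 6: Bb, Eb, Ab, Db, Gb, Cb
= Bb, Eb, Ab, Db, Gb, Cb


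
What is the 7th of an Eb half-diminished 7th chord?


Half-diminished 7th chord = root + minor 3rd + diminished 5th + minor 7th
Seventh chords stack in thirds, so the letter names are E-G-B-D
Root: Eb
Minor 3rd above Eb: Gb
Diminished 5th above Eb: Bbb
Minor 7th above Eb: Db
The 7th = Db


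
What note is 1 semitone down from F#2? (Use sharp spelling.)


Reasoning:
F#2: chromatic position 6 in octave 2 → absolute = 2×12 + 6 = 30
Transpose down 1: 30 - 1 = 29
29 = 2×12 + 5 → F in octave 2
Result = F2


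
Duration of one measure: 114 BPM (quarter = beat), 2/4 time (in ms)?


Step by step:
Quarter-note beat duration = 60000 / 114 ms
Beats per measure (2/4) = 2
One measure = 2 × 60000 / 114 = 120000 / 114 ms
= 1052.6 ms


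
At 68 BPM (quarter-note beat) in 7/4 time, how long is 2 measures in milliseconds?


Quarter-note beat duration = 60000 / 68 ms
Beats per measure (7/4) = 7
One measure = 7 × 60000 / 68 = 420000 / 68 ms
2 measures = 2 × 420000 / 68 = 840000 / 68
= 12352.9 ms


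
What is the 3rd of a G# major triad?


Solution.
Major triad = root + major 3rd (4 semitones) + perfect 5th (7 semitones)
A triad on G# stacks thirds, so the chord tones use letter names G-B-D
Root: G#
Major 3rd above G#: B#
Perfect 5th above G#: D#
The 3rd = B#


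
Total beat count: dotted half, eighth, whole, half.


Working:
Beat values:
  dotted half = 3 beats
  eighth = 0.5 beats
  whole = 4 beats
  half = 2 beats
Sum = 3 + 0.5 + 4 + 2
= 9.5 beats


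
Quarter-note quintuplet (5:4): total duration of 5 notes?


Step by step:
Quintuplet: 5 notes occupy the space of 4 quarter notes
Space = 4 × 1 = 4 beats
Each quintuplet note = 4 / 5 = 4/5 beats
5 notes = 5 × 4/5 = 4
= 4 beats


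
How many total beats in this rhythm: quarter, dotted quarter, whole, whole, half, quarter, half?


Beat values:
  quarter = 1 beat
  dotted quarter = 1.5 beats
  whole = 4 beats
  whole = 4 beats
  half = 2 beats
  quarter = 1 beat
  half = 2 beats
Sum = 1 + 1.5 + 4 + 4 + 2 + 1 + 2
= 15.5 beats


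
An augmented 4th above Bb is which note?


Reasoning:
A 4th spans 4 letter names, so from B we land on E
An augmented 4th = 6 semitones above Bb
Spell E at that pitch: E
= E


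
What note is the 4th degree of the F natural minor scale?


Let's work it out.
Natural minor scale pattern: W-H-W-W-H-W-W (2-1-2-2-1-2-2 semitones)
Starting from F:
  F + 2 semitones → G
  G + 1 semitone → Ab
  Ab + 2 semitones → Bb
  Bb + 2 semitones → C
  C + 1 semitone → Db
  Db + 2 semitones → Eb
  Eb + 2 semitones → F
Scale: F G Ab Bb C Db Eb
Degree 4 = Bb


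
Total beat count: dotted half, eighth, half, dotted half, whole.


Working:
Beat values:
  dotted half = 3 beats
  eighth = 0.5 beats
  half = 2 beats
  dotted half = 3 beats
  whole = 4 beats
Sum = 3 + 0.5 + 2 + 3 + 4
= 12.5 beats


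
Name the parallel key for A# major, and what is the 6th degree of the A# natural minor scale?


Working:
Parallel keys share the same tonic but differ in mode
A# major → parallel is A# minor
A# natural minor scale: A# B# C# D# E# F# G#
= A# minor; 6th degree = F#


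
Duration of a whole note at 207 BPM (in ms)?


Let's work it out.
One quarter-note beat = 60000 / BPM = 60000 / 207 ms
Whole note = 4 × quarter note
Duration = 4 × 60000 / 207 = 240000 / 207
= 1159.4 ms


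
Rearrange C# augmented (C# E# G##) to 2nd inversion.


Solution.
Root position: C# E# G##
2nd inversion: move root and 3rd up an octave
Bass note: G##
Notes (bottom to top) = G## C# E#


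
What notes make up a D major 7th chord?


Major 7th chord = root + major 3rd + perfect 5th + major 7th
Seventh chords stack in thirds, so the letter names are D-F-A-C
Root: D
Major 3rd above D: F#
Perfect 5th above D: A
Major 7th above D: C#
Chord = D F# A C#


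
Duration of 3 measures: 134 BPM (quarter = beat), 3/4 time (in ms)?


Reasoning:
Quarter-note beat duration = 60000 / 134 ms
Beats per measure (3/4) = 3
One measure = 3 × 60000 / 134 = 180000 / 134 ms
3 measures = 3 × 180000 / 134 = 540000 / 134
= 4029.9 ms


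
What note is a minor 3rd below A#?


Reasoning:
A 3rd spans 3 letter names, so from A we land on F
A minor 3rd = 3 semitones below A#
Spell F at that pitch: F##
= F##


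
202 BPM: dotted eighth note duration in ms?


Reasoning:
One quarter-note beat = 60000 / BPM = 60000 / 202 ms
Dotted eighth note = 3/4 × quarter note
Duration = 3/4 × 60000 / 202 = 45000 / 202
= 222.8 ms


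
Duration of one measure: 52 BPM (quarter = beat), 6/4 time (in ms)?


Solution.
Quarter-note beat duration = 60000 / 52 ms
Beats per measure (6/4) = 6
One measure = 6 × 60000 / 52 = 360000 / 52 ms
= 6923.1 ms


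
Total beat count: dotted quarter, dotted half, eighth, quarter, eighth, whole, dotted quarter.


Solution.
Beat values:
  dotted quarter = 1.5 beats
  dotted half = 3 beats
  eighth = 0.5 beats
  quarter = 1 beat
  eighth = 0.5 beats
  whole = 4 beats
  dotted quarter = 1.5 beats
Sum = 1.5 + 3 + 0.5 + 1 + 0.5 + 4 + 1.5
= 12 beats


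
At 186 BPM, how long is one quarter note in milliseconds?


Reasoning:
One quarter-note beat = 60000 / BPM = 60000 / 186 ms
Duration = 60000 / 186
= 322.6 ms


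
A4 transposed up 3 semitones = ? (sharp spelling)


A4: chromatic position 9 in octave 4 → absolute = 4×12 + 9 = 57
Transpose up 3: 57 + 3 = 60
60 = 5×12 + 0 → C in octave 5
Result = C5


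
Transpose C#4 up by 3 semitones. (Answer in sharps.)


C#4: chromatic position 1 in octave 4 → absolute = 4×12 + 1 = 49
Transpose up 3: 49 + 3 = 52
52 = 4×12 + 4 → E in octave 4
Result = E4


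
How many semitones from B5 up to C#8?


Reasoning:
Absolute semitone position = octave×12 + chromatic position
B5: 5×12 + 11 = 71
C#8: 8×12 + 1 = 97
Difference = 97 - 71 = 26
= 26 semitones


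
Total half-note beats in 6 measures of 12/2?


Step by step:
Time signature 12/2: the bottom number 2 means the half note gets one count
The top number 12 means 12 half-note beats per measure
Total = 12 × 6 measures
= 72 half-note beats


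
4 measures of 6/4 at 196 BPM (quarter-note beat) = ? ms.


Solution.
Quarter-note beat duration = 60000 / 196 ms
Beats per measure (6/4) = 6
One measure = 6 × 60000 / 196 = 360000 / 196 ms
4 measures = 4 × 360000 / 196 = 1440000 / 196
= 7346.9 ms


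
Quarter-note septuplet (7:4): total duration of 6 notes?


Let's work it out.
Septuplet: 7 notes occupy the space of 4 quarter notes
Space = 4 × 1 = 4 beats
Each septuplet note = 4 / 7 = 4/7 beats
6 notes = 6 × 4/7 = 24/7
= 24/7 beats


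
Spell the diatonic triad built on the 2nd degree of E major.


E major scale: E F# G# A B C# D#
Diatonic triad on degree 2 stacks scale notes 2, 4, 6: F# A C#
F#→A = 3 semitones; F#→C# = 7 semitones → minor triad
= F# A C# (minor)


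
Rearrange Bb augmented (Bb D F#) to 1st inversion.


Working:
Root position: Bb D F#
1st inversion: move root up an octave
Bass note: D
Notes (bottom to top) = D F# Bb


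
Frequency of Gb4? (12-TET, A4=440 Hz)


Solution.
f = 440 × 2^(n/12) where n = semitones from A4
Gb4: -3 semitones from A4
f = 440 × 2^(-3/12)
f = 369.99 Hz


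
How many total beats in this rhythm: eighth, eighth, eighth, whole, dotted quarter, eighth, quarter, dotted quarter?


Working:
Beat values:
  eighth = 0.5 beats
  eighth = 0.5 beats
  eighth = 0.5 beats
  whole = 4 beats
  dotted quarter = 1.5 beats
  eighth = 0.5 beats
  quarter = 1 beat
  dotted quarter = 1.5 beats
Sum = 0.5 + 0.5 + 0.5 + 4 + 1.5 + 0.5 + 1 + 1.5
= 10 beats


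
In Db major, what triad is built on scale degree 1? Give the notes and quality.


Db major scale: Db Eb F Gb Ab Bb C
Diatonic triad on degree 1 stacks scale notes 1, 3, 5: Db F Ab
Db→F = 4 semitones; Db→Ab = 7 semitones → major triad
= Db F Ab (major)


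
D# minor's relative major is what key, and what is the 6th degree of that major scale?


Let's work it out.
The relative major shares the key signature and is a minor 3rd above the minor tonic
A minor 3rd above D# is F#
→ relative major of D# minor is F# major
F# major scale: F# G# A# B C# D# E#
= F# major; 6th degree = D#


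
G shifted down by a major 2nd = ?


Step by step:
major 2nd: 2 letter names, 2 semitones
Letter: G - 1 → F
Pitch: G - 2 semitones, spelled as an F → F
= F


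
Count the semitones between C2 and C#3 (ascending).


Solution.
Absolute semitone position = octave×12 + chromatic position
C2: 2×12 + 0 = 24
C#3: 3×12 + 1 = 37
Difference = 37 - 24 = 13
= 13 semitones


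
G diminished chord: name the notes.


Step by step:
Diminished triad = root + minor 3rd (3 semitones) + diminished 5th (6 semitones)
A triad on G stacks thirds, so the chord tones use letter names G-B-D
Root: G
Minor 3rd above G: Bb
Diminished 5th above G: Db
Chord = G Bb Db


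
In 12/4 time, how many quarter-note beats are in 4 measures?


Step by step:
Time signature 12/4: the bottom number 4 means the quarter note gets one count
The top number 12 means 12 quarter-note beats per measure
Total = 12 × 4 measures
= 48 quarter-note beats


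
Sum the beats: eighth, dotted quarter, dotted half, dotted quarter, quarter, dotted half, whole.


Solution.
Beat values:
  eighth = 0.5 beats
  dotted quarter = 1.5 beats
  dotted half = 3 beats
  dotted quarter = 1.5 beats
  quarter = 1 beat
  dotted half = 3 beats
  whole = 4 beats
Sum = 0.5 + 1.5 + 3 + 1.5 + 1 + 3 + 4
= 14.5 beats


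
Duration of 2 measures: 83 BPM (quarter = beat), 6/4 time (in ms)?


Solution.
Quarter-note beat duration = 60000 / 83 ms
Beats per measure (6/4) = 6
One measure = 6 × 60000 / 83 = 360000 / 83 ms
2 measures = 2 × 360000 / 83 = 720000 / 83
= 8674.7 ms


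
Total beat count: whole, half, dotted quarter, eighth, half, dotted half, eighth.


Beat values:
  whole = 4 beats
  half = 2 beats
  dotted quarter = 1.5 beats
  eighth = 0.5 beats
  half = 2 beats
  dotted half = 3 beats
  eighth = 0.5 beats
Sum = 4 + 2 + 1.5 + 0.5 + 2 + 3 + 0.5
= 13.5 beats


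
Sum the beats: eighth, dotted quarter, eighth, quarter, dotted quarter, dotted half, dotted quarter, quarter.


Solution.
Beat values:
  eighth = 0.5 beats
  dotted quarter = 1.5 beats
  eighth = 0.5 beats
  quarter = 1 beat
  dotted quarter = 1.5 beats
  dotted half = 3 beats
  dotted quarter = 1.5 beats
  quarter = 1 beat
Sum = 0.5 + 1.5 + 0.5 + 1 + 1.5 + 3 + 1.5 + 1
= 10.5 beats


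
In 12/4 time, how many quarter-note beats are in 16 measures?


Time signature 12/4: the bottom number 4 means the quarter note gets one count
The top number 12 means 12 quarter-note beats per measure
Total = 12 × 16 measures
= 192 quarter-note beats


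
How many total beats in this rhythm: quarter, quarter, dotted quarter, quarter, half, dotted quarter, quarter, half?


Working:
Beat values:
  quarter = 1 beat
  quarter = 1 beat
  dotted quarter = 1.5 beats
  quarter = 1 beat
  half = 2 beats
  dotted quarter = 1.5 beats
  quarter = 1 beat
  half = 2 beats
Sum = 1 + 1 + 1.5 + 1 + 2 + 1.5 + 1 + 2
= 11 beats


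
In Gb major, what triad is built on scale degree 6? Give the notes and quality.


Step by step:
Gb major scale: Gb Ab Bb Cb Db Eb F
Diatonic triad on degree 6 stacks scale notes 6, 1, 3: Eb Gb Bb
Eb→Gb = 3 semitones; Eb→Bb = 7 semitones → minor triad
= Eb Gb Bb (minor)


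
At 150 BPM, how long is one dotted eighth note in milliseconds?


Solution.
One quarter-note beat = 60000 / BPM = 60000 / 150 ms
Dotted eighth note = 3/4 × quarter note
Duration = 3/4 × 60000 / 150 = 45000 / 150
= 300.0 ms


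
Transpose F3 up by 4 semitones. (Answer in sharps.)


Reasoning:
F3: chromatic position 5 in octave 3 → absolute = 3×12 + 5 = 41
Transpose up 4: 41 + 4 = 45
45 = 3×12 + 9 → A in octave 3
Result = A3


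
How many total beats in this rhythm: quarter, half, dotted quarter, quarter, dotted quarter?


Solution.
Beat values:
  quarter = 1 beat
  half = 2 beats
  dotted quarter = 1.5 beats
  quarter = 1 beat
  dotted quarter = 1.5 beats
Sum = 1 + 2 + 1.5 + 1 + 1.5
= 7 beats


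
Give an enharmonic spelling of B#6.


Enharmonic notes sound the same pitch but are spelled with different letter names
B# and C name the same pitch class
Octave numbers change at C, so B#6 = C7
= C7


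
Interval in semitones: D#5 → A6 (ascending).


Step by step:
Absolute semitone position = octave×12 + chromatic position
D#5: 5×12 + 3 = 63
A6: 6×12 + 9 = 81
Difference = 81 - 63 = 18
= 18 semitones


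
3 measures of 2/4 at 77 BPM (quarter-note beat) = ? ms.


Step by step:
Quarter-note beat duration = 60000 / 77 ms
Beats per measure (2/4) = 2
One measure = 2 × 60000 / 77 = 120000 / 77 ms
3 measures = 3 × 120000 / 77 = 360000 / 77
= 4675.3 ms


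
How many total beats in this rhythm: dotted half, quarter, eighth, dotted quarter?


Beat values:
  dotted half = 3 beats
  quarter = 1 beat
  eighth = 0.5 beats
  dotted quarter = 1.5 beats
Sum = 3 + 1 + 0.5 + 1.5
= 6 beats


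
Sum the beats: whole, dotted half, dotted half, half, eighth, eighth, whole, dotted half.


Let's work it out.
Beat values:
  whole = 4 beats
  dotted half = 3 beats
  dotted half = 3 beats
  half = 2 beats
  eighth = 0.5 beats
  eighth = 0.5 beats
  whole = 4 beats
  dotted half = 3 beats
Sum = 4 + 3 + 3 + 2 + 0.5 + 0.5 + 4 + 3
= 20 beats


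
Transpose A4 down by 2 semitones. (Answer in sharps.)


Solution.
A4: chromatic position 9 in octave 4 → absolute = 4×12 + 9 = 57
Transpose down 2: 57 - 2 = 55
55 = 4×12 + 7 → G in octave 4
Result = G4


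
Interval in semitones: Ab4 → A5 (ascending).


Working:
Absolute semitone position = octave×12 + chromatic position
Ab4: 4×12 + 8 = 56
A5: 5×12 + 9 = 69
Difference = 69 - 56 = 13
= 13 semitones


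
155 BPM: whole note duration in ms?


Reasoning:
One quarter-note beat = 60000 / BPM = 60000 / 155 ms
Whole note = 4 × quarter note
Duration = 4 × 60000 / 155 = 240000 / 155
= 1548.4 ms


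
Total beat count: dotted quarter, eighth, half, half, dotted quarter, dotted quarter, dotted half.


Step by step:
Beat values:
  dotted quarter = 1.5 beats
  eighth = 0.5 beats
  half = 2 beats
  half = 2 beats
  dotted quarter = 1.5 beats
  dotted quarter = 1.5 beats
  dotted half = 3 beats
Sum = 1.5 + 0.5 + 2 + 2 + 1.5 + 1.5 + 3
= 12 beats


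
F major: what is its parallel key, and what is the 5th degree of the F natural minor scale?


Reasoning:
Parallel keys share the same tonic but differ in mode
F major → parallel is F minor
F natural minor scale: F G Ab Bb C Db Eb
= F minor; 5th degree = C


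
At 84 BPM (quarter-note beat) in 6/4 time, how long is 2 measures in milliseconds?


Let's work it out.
Quarter-note beat duration = 60000 / 84 ms
Beats per measure (6/4) = 6
One measure = 6 × 60000 / 84 = 360000 / 84 ms
2 measures = 2 × 360000 / 84 = 720000 / 84
= 8571.4 ms


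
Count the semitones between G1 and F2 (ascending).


Reasoning:
Absolute semitone position = octave×12 + chromatic position
G1: 1×12 + 7 = 19
F2: 2×12 + 5 = 29
Difference = 29 - 19 = 10
= 10 semitones


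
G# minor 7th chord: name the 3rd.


Minor 7th chord = root + minor 3rd + perfect 5th + minor 7th
Seventh chords stack in thirds, so the letter names are G-B-D-F
Root: G#
Minor 3rd above G#: B
Perfect 5th above G#: D#
Minor 7th above G#: F#
The 3rd = B


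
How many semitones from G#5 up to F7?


Solution.
Absolute semitone position = octave×12 + chromatic position
G#5: 5×12 + 8 = 68
F7: 7×12 + 5 = 89
Difference = 89 - 68 = 21
= 21 semitones


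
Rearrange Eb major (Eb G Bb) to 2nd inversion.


Let's work it out.
Root position: Eb G Bb
2nd inversion: move root and 3rd up an octave
Bass note: Bb
Notes (bottom to top) = Bb Eb G


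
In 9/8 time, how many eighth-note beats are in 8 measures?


Let's work it out.
Time signature 9/8: the bottom number 8 means the eighth note gets one count
The top number 9 means 9 eighth-note beats per measure
Total = 9 × 8 measures
= 72 eighth-note beats


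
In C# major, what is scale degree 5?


Solution.
Major scale pattern: W-W-H-W-W-W-H (2-2-1-2-2-2-1 semitones)
Starting from C#:
  C# + 2 semitones → D#
  D# + 2 semitones → E#
  E# + 1 semitone → F#
  F# + 2 semitones → G#
  G# + 2 semitones → A#
  A# + 2 semitones → B#
  B# + 1 semitone → C#
Scale: C# D# E# F# G# A# B#
Degree 5 = G#


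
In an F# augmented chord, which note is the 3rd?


Reasoning:
Augmented triad = root + major 3rd (4 semitones) + augmented 5th (8 semitones)
A triad on F# stacks thirds, so the chord tones use letter names F-A-C
Root: F#
Major 3rd above F#: A#
Augmented 5th above F#: C##
The 3rd = A#


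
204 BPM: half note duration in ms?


Working:
One quarter-note beat = 60000 / BPM = 60000 / 204 ms
Half note = 2 × quarter note
Duration = 2 × 60000 / 204 = 120000 / 204
= 588.2 ms


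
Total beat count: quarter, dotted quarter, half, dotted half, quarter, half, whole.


Working:
Beat values:
  quarter = 1 beat
  dotted quarter = 1.5 beats
  half = 2 beats
  dotted half = 3 beats
  quarter = 1 beat
  half = 2 beats
  whole = 4 beats
Sum = 1 + 1.5 + 2 + 3 + 1 + 2 + 4
= 14.5 beats


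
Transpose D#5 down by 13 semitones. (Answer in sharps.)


Step by step:
D#5: chromatic position 3 in octave 5 → absolute = 5×12 + 3 = 63
Transpose down 13: 63 - 13 = 50
50 = 4×12 + 2 → D in octave 4
Result = D4


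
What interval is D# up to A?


Reasoning:
Letter names: D → A spans 5 letter names → a 5th
Semitones: D# → A = 6 half-steps
A 5th of 6 semitones is a diminished 5th
= diminished 5th


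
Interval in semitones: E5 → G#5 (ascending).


Absolute semitone position = octave×12 + chromatic position
E5: 5×12 + 4 = 64
G#5: 5×12 + 8 = 68
Difference = 68 - 64 = 4
= 4 semitones


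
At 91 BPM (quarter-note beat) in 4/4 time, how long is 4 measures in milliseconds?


Solution.
Quarter-note beat duration = 60000 / 91 ms
Beats per measure (4/4) = 4
One measure = 4 × 60000 / 91 = 240000 / 91 ms
4 measures = 4 × 240000 / 91 = 960000 / 91
= 10549.5 ms


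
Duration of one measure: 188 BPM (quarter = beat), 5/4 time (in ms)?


Working:
Quarter-note beat duration = 60000 / 188 ms
Beats per measure (5/4) = 5
One measure = 5 × 60000 / 188 = 300000 / 188 ms
= 1595.7 ms


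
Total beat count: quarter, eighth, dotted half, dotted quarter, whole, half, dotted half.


Reasoning:
Beat values:
  quarter = 1 beat
  eighth = 0.5 beats
  dotted half = 3 beats
  dotted quarter = 1.5 beats
  whole = 4 beats
  half = 2 beats
  dotted half = 3 beats
Sum = 1 + 0.5 + 3 + 1.5 + 4 + 2 + 3
= 15 beats


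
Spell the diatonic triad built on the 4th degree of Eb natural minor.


Working:
Eb natural minor scale: Eb F Gb Ab Bb Cb Db
Diatonic triad on degree 4 stacks scale notes 4, 6, 1: Ab Cb Eb
Ab→Cb = 3 semitones; Ab→Eb = 7 semitones → minor triad
= Ab Cb Eb (minor)


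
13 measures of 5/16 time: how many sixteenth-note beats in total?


Step by step:
Time signature 5/16: the bottom number 16 means the sixteenth note gets one count
The top number 5 means 5 sixteenth-note beats per measure
Total = 5 × 13 measures
= 65 sixteenth-note beats


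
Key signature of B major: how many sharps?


Step by step:
Sharp major keys follow the circle of fifths: C(0), G(1), D(2), A(3), E(4), B(5), F#(6), C#(7)
B major has 5 sharps
Order of sharps: F# C# G# D# A# E# B# → first 5: F#, C#, G#, D#, A#
= 5 sharps


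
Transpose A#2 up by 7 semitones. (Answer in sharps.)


Solution.
A#2: chromatic position 10 in octave 2 → absolute = 2×12 + 10 = 34
Transpose up 7: 34 + 7 = 41
41 = 3×12 + 5 → F in octave 3
Result = F3


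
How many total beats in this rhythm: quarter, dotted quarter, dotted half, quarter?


Solution.
Beat values:
  quarter = 1 beat
  dotted quarter = 1.5 beats
  dotted half = 3 beats
  quarter = 1 beat
Sum = 1 + 1.5 + 3 + 1
= 6.5 beats


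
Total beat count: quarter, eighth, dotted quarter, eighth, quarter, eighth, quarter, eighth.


Beat values:
  quarter = 1 beat
  eighth = 0.5 beats
  dotted quarter = 1.5 beats
  eighth = 0.5 beats
  quarter = 1 beat
  eighth = 0.5 beats
  quarter = 1 beat
  eighth = 0.5 beats
Sum = 1 + 0.5 + 1.5 + 0.5 + 1 + 0.5 + 1 + 0.5
= 6.5 beats


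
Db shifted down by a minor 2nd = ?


Solution.
minor 2nd: 2 letter names, 1 semitones
Letter: D - 1 → C
Pitch: Db - 1 semitones, spelled as a C → C
= C


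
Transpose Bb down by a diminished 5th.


Working:
diminished 5th: 5 letter names, 6 semitones
Letter: B - 4 → E
Pitch: Bb - 6 semitones, spelled as an E → E
= E


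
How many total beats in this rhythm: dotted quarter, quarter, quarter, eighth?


Beat values:
  dotted quarter = 1.5 beats
  quarter = 1 beat
  quarter = 1 beat
  eighth = 0.5 beats
Sum = 1.5 + 1 + 1 + 0.5
= 4 beats


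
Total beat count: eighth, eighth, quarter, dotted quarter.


Beat values:
  eighth = 0.5 beats
  eighth = 0.5 beats
  quarter = 1 beat
  dotted quarter = 1.5 beats
Sum = 0.5 + 0.5 + 1 + 1.5
= 3.5 beats


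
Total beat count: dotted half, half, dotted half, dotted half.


Beat values:
  dotted half = 3 beats
  half = 2 beats
  dotted half = 3 beats
  dotted half = 3 beats
Sum = 3 + 2 + 3 + 3
= 11 beats


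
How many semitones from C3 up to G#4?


Step by step:
Absolute semitone position = octave×12 + chromatic position
C3: 3×12 + 0 = 36
G#4: 4×12 + 8 = 56
Difference = 56 - 36 = 20
= 20 semitones


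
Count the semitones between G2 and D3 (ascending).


Let's work it out.
Absolute semitone position = octave×12 + chromatic position
G2: 2×12 + 7 = 31
D3: 3×12 + 2 = 38
Difference = 38 - 31 = 7
= 7 semitones


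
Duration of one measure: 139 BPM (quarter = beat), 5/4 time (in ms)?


Reasoning:
Quarter-note beat duration = 60000 / 139 ms
Beats per measure (5/4) = 5
One measure = 5 × 60000 / 139 = 300000 / 139 ms
= 2158.3 ms


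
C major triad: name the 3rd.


Step by step:
Major triad = root + major 3rd (4 semitones) + perfect 5th (7 semitones)
A triad on C stacks thirds, so the chord tones use letter names C-E-G
Root: C
Major 3rd above C: E
Perfect 5th above C: G
The 3rd = E


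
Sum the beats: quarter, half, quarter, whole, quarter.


Beat values:
  quarter = 1 beat
  half = 2 beats
  quarter = 1 beat
  whole = 4 beats
  quarter = 1 beat
Sum = 1 + 2 + 1 + 4 + 1
= 9 beats


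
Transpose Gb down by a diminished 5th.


Working:
diminished 5th: 5 letter names, 6 semitones
Letter: G - 4 → C
Pitch: Gb - 6 semitones, spelled as a C → C
= C


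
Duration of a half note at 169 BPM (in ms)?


Solution.
One quarter-note beat = 60000 / BPM = 60000 / 169 ms
Half note = 2 × quarter note
Duration = 2 × 60000 / 169 = 120000 / 169
= 710.1 ms


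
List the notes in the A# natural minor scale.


Reasoning:
Natural minor scale pattern: W-H-W-W-H-W-W (2-1-2-2-1-2-2 semitones)
Starting from A#:
  A# + 2 semitones → B#
  B# + 1 semitone → C#
  C# + 2 semitones → D#
  D# + 2 semitones → E#
  E# + 1 semitone → F#
  F# + 2 semitones → G#
  G# + 2 semitones → A#
Scale = A# B# C# D# E# F# G#


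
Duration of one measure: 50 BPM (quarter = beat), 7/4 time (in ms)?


Working:
Quarter-note beat duration = 60000 / 50 ms
Beats per measure (7/4) = 7
One measure = 7 × 60000 / 50 = 420000 / 50 ms
= 8400.0 ms


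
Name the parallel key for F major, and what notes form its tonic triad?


Parallel keys share the same tonic but differ in mode
F major → parallel is F minor
Tonic triad of F minor = F Ab C
= F minor; triad = F Ab C


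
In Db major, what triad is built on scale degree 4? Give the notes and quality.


Step by step:
Db major scale: Db Eb F Gb Ab Bb C
Diatonic triad on degree 4 stacks scale notes 4, 6, 1: Gb Bb Db
Gb→Bb = 4 semitones; Gb→Db = 7 semitones → major triad
= Gb Bb Db (major)


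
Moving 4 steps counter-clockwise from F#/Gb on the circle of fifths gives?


Each counter-clockwise step moves down a perfect 5th (= up a perfect 4th)
From F#/Gb: F#/Gb → B → E → A → D
= D


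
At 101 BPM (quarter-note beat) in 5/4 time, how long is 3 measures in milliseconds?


Quarter-note beat duration = 60000 / 101 ms
Beats per measure (5/4) = 5
One measure = 5 × 60000 / 101 = 300000 / 101 ms
3 measures = 3 × 300000 / 101 = 900000 / 101
= 8910.9 ms


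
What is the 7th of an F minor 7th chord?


Minor 7th chord = root + minor 3rd + perfect 5th + minor 7th
Seventh chords stack in thirds, so the letter names are F-A-C-E
Root: F
Minor 3rd above F: Ab
Perfect 5th above F: C
Minor 7th above F: Eb
The 7th = Eb


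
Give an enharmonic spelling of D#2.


Enharmonic notes sound the same pitch but are spelled with different letter names
D# and Eb name the same pitch class
= Eb2


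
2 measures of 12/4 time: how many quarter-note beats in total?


Step by step:
Time signature 12/4: the bottom number 4 means the quarter note gets one count
The top number 12 means 12 quarter-note beats per measure
Total = 12 × 2 measures
= 24 quarter-note beats


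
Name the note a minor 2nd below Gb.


Let's work it out.
A 2nd spans 2 letter names, so from G we land on F
A minor 2nd = 1 semitone below Gb
Spell F at that pitch: F
= F


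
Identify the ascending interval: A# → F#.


Working:
Letter names: A → F spans 6 letter names → a 6th
Semitones: A# → F# = 8 half-steps
A 6th of 8 semitones is a minor 6th
= minor 6th


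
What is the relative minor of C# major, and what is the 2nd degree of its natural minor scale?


Reasoning:
The relative minor shares the major's key signature and starts on its 6th degree
6th degree = a major 6th above the tonic; a major 6th above C# is A#
→ relative minor of C# major is A# minor
A# natural minor scale: A# B# C# D# E# F# G#
= A# minor; 2nd degree = B#


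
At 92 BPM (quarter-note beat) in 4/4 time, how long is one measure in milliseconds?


Working:
Quarter-note beat duration = 60000 / 92 ms
Beats per measure (4/4) = 4
One measure = 4 × 60000 / 92 = 240000 / 92 ms
= 2608.7 ms


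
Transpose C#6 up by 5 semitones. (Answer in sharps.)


Step by step:
C#6: chromatic position 1 in octave 6 → absolute = 6×12 + 1 = 73
Transpose up 5: 73 + 5 = 78
78 = 6×12 + 6 → F# in octave 6
Result = F#6


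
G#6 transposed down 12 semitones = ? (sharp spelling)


Solution.
G#6: chromatic position 8 in octave 6 → absolute = 6×12 + 8 = 80
Transpose down 12: 80 - 12 = 68
68 = 5×12 + 8 → G# in octave 5
Result = G#5


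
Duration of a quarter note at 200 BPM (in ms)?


One quarter-note beat = 60000 / BPM = 60000 / 200 ms
Duration = 60000 / 200
= 300.0 ms


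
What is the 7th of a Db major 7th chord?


Let's work it out.
Major 7th chord = root + major 3rd + perfect 5th + major 7th
Seventh chords stack in thirds, so the letter names are D-F-A-C
Root: Db
Major 3rd above Db: F
Perfect 5th above Db: Ab
Major 7th above Db: C
The 7th = C


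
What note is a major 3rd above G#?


Reasoning:
A 3rd spans 3 letter names, so from G we land on B
A major 3rd = 4 semitones above G#
Spell B at that pitch: B#
= B#


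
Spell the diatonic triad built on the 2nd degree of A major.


Solution.
A major scale: A B C# D E F# G#
Diatonic triad on degree 2 stacks scale notes 2, 4, 6: B D F#
B→D = 3 semitones; B→F# = 7 semitones → minor triad
= B D F# (minor)


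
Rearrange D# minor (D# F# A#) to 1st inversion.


Reasoning:
Root position: D# F# A#
1st inversion: move root up an octave
Bass note: F#
Notes (bottom to top) = F# A# D#


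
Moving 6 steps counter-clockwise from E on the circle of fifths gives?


Reasoning:
Each counter-clockwise step moves down a perfect 5th (= up a perfect 4th)
From E: E → A → D → G → C → F → Bb
= Bb


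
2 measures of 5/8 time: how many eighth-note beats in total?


Step by step:
Time signature 5/8: the bottom number 8 means the eighth note gets one count
The top number 5 means 5 eighth-note beats per measure
Total = 5 × 2 measures
= 10 eighth-note beats


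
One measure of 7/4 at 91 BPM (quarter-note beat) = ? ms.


Let's work it out.
Quarter-note beat duration = 60000 / 91 ms
Beats per measure (7/4) = 7
One measure = 7 × 60000 / 91 = 420000 / 91 ms
= 4615.4 ms


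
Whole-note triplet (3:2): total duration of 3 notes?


Reasoning:
Triplet: 3 notes occupy the space of 2 whole notes
Space = 2 × 4 = 8 beats
Each triplet note = 8 / 3 = 8/3 beats
3 notes = 3 × 8/3 = 8
= 8 beats


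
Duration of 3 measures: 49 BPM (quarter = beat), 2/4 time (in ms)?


Quarter-note beat duration = 60000 / 49 ms
Beats per measure (2/4) = 2
One measure = 2 × 60000 / 49 = 120000 / 49 ms
3 measures = 3 × 120000 / 49 = 360000 / 49
= 7346.9 ms


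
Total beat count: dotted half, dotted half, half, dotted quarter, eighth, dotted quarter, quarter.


Working:
Beat values:
  dotted half = 3 beats
  dotted half = 3 beats
  half = 2 beats
  dotted quarter = 1.5 beats
  eighth = 0.5 beats
  dotted quarter = 1.5 beats
  quarter = 1 beat
Sum = 3 + 3 + 2 + 1.5 + 0.5 + 1.5 + 1
= 12.5 beats


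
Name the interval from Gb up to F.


Solution.
Letter names: G → F spans 7 letter names → a 7th
Semitones: Gb → F = 11 half-steps
A 7th of 11 semitones is a major 7th
= major 7th


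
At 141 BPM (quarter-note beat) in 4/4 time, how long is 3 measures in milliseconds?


Let's work it out.
Quarter-note beat duration = 60000 / 141 ms
Beats per measure (4/4) = 4
One measure = 4 × 60000 / 141 = 240000 / 141 ms
3 measures = 3 × 240000 / 141 = 720000 / 141
= 5106.4 ms


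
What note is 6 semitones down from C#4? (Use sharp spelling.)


Working:
C#4: chromatic position 1 in octave 4 → absolute = 4×12 + 1 = 49
Transpose down 6: 49 - 6 = 43
43 = 3×12 + 7 → G in octave 3
Result = G3


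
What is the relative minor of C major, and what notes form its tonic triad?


Step by step:
The relative minor shares the major's key signature and starts on its 6th degree
6th degree = a major 6th above the tonic; a major 6th above C is A
→ relative minor of C major is A minor
Tonic triad of A minor = root + minor 3rd + perfect 5th = A C E
= A minor; triad = A C E


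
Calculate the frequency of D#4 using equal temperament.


f = 440 × 2^(n/12) where n = semitones from A4
D#4: -6 semitones from A4
f = 440 × 2^(-6/12)
f = 311.13 Hz


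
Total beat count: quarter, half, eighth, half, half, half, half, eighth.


Working:
Beat values:
  quarter = 1 beat
  half = 2 beats
  eighth = 0.5 beats
  half = 2 beats
  half = 2 beats
  half = 2 beats
  half = 2 beats
  eighth = 0.5 beats
Sum = 1 + 2 + 0.5 + 2 + 2 + 2 + 2 + 0.5
= 12 beats


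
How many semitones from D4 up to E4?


Step by step:
Absolute semitone position = octave×12 + chromatic position
D4: 4×12 + 2 = 50
E4: 4×12 + 4 = 52
Difference = 52 - 50 = 2
= 2 semitones


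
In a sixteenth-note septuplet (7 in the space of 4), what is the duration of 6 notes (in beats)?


Septuplet: 7 notes occupy the space of 4 sixteenth notes
Space = 4 × 1/4 = 1 beat
Each septuplet note = 1 / 7 = 1/7 beats
6 notes = 6 × 1/7 = 6/7
= 6/7 beats


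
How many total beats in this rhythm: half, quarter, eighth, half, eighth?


Step by step:
Beat values:
  half = 2 beats
  quarter = 1 beat
  eighth = 0.5 beats
  half = 2 beats
  eighth = 0.5 beats
Sum = 2 + 1 + 0.5 + 2 + 0.5
= 6 beats


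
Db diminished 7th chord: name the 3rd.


Reasoning:
Diminished 7th chord = root + minor 3rd + diminished 5th + diminished 7th
Seventh chords stack in thirds, so the letter names are D-F-A-C
Root: Db
Minor 3rd above Db: Fb
Diminished 5th above Db: Abb
Diminished 7th above Db: Cbb
The 3rd = Fb


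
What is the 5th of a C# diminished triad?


Solution.
Diminished triad = root + minor 3rd (3 semitones) + diminished 5th (6 semitones)
A triad on C# stacks thirds, so the chord tones use letter names C-E-G
Root: C#
Minor 3rd above C#: E
Diminished 5th above C#: G
The 5th = G


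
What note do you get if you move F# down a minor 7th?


Let's work it out.
minor 7th: 7 letter names, 10 semitones
Letter: F - 6 → G
Pitch: F# - 10 semitones, spelled as a G → G#
= G#


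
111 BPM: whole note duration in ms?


Reasoning:
One quarter-note beat = 60000 / BPM = 60000 / 111 ms
Whole note = 4 × quarter note
Duration = 4 × 60000 / 111 = 240000 / 111
= 2162.2 ms


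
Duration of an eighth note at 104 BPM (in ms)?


Solution.
One quarter-note beat = 60000 / BPM = 60000 / 104 ms
Eighth note = 1/2 × quarter note
Duration = 1/2 × 60000 / 104 = 30000 / 104
= 288.5 ms


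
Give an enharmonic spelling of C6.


Step by step:
Enharmonic notes sound the same pitch but are spelled with different letter names
C and Dbb name the same pitch class
= Dbb6


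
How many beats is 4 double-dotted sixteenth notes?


Base sixteenth note = 1/4 beats
Dot 1 adds half the previous value: +1/8
Dot 2 adds half the previous value: +1/16
One double-dotted sixteenth = 1/4 + 1/8 + 1/16 = 7/16
4 of them = 4 × 7/16 = 7/4
= 7/4 beats


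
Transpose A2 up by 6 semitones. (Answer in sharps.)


A2: chromatic position 9 in octave 2 → absolute = 2×12 + 9 = 33
Transpose up 6: 33 + 6 = 39
39 = 3×12 + 3 → D# in octave 3
Result = D#3


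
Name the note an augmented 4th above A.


Reasoning:
A 4th spans 4 letter names, so from A we land on D
An augmented 4th = 6 semitones above A
Spell D at that pitch: D#
= D#


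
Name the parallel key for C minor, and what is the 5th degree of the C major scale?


Working:
Parallel keys share the same tonic but differ in mode
C minor → parallel is C major
C major scale: C D E F G A B
= C major; 5th degree = G


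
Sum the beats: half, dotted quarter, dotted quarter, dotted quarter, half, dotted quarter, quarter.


Working:
Beat values:
  half = 2 beats
  dotted quarter = 1.5 beats
  dotted quarter = 1.5 beats
  dotted quarter = 1.5 beats
  half = 2 beats
  dotted quarter = 1.5 beats
  quarter = 1 beat
Sum = 2 + 1.5 + 1.5 + 1.5 + 2 + 1.5 + 1
= 11 beats


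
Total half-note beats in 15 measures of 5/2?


Working:
Time signature 5/2: the bottom number 2 means the half note gets one count
The top number 5 means 5 half-note beats per measure
Total = 5 × 15 measures
= 75 half-note beats


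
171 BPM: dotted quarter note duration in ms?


One quarter-note beat = 60000 / BPM = 60000 / 171 ms
Dotted quarter note = 3/2 × quarter note
Duration = 3/2 × 60000 / 171 = 90000 / 171
= 526.3 ms


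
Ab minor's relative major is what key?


The relative major shares the key signature and is a minor 3rd above the minor tonic
A minor 3rd above Ab is Cb
→ relative major of Ab minor is Cb major
= Cb major


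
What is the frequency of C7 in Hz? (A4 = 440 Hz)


Solution.
f = 440 × 2^(n/12) where n = semitones from A4
C7: 27 semitones from A4
f = 440 × 2^(27/12)
f = 2093.00 Hz


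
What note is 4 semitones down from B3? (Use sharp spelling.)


Working:
B3: chromatic position 11 in octave 3 → absolute = 3×12 + 11 = 47
Transpose down 4: 47 - 4 = 43
43 = 3×12 + 7 → G in octave 3
Result = G3


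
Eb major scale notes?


Major scale pattern: W-W-H-W-W-W-H (2-2-1-2-2-2-1 semitones)
Starting from Eb:
  Eb + 2 semitones → F
  F + 2 semitones → G
  G + 1 semitone → Ab
  Ab + 2 semitones → Bb
  Bb + 2 semitones → C
  C + 2 semitones → D
  D + 1 semitone → Eb
Scale = Eb F G Ab Bb C D


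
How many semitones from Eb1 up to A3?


Absolute semitone position = octave×12 + chromatic position
Eb1: 1×12 + 3 = 15
A3: 3×12 + 9 = 45
Difference = 45 - 15 = 30
= 30 semitones


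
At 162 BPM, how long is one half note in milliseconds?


Step by step:
One quarter-note beat = 60000 / BPM = 60000 / 162 ms
Half note = 2 × quarter note
Duration = 2 × 60000 / 162 = 120000 / 162
= 740.7 ms


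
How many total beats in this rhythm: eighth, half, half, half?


Step by step:
Beat values:
  eighth = 0.5 beats
  half = 2 beats
  half = 2 beats
  half = 2 beats
Sum = 0.5 + 2 + 2 + 2
= 6.5 beats


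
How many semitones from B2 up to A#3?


Absolute semitone position = octave×12 + chromatic position
B2: 2×12 + 11 = 35
A#3: 3×12 + 10 = 46
Difference = 46 - 35 = 11
= 11 semitones


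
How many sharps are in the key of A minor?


Sharp minor keys follow the circle of fifths: A(0), E(1), B(2), F#(3), C#(4), G#(5), D#(6), A#(7)
A minor has 0 sharps
= 0 sharps


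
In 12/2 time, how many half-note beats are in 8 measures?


Reasoning:
Time signature 12/2: the bottom number 2 means the half note gets one count
The top number 12 means 12 half-note beats per measure
Total = 12 × 8 measures
= 96 half-note beats


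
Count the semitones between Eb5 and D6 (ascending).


Let's work it out.
Absolute semitone position = octave×12 + chromatic position
Eb5: 5×12 + 3 = 63
D6: 6×12 + 2 = 74
Difference = 74 - 63 = 11
= 11 semitones


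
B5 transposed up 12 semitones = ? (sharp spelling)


Reasoning:
B5: chromatic position 11 in octave 5 → absolute = 5×12 + 11 = 71
Transpose up 12: 71 + 12 = 83
83 = 6×12 + 11 → B in octave 6
Result = B6


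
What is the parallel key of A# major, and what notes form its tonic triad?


Reasoning:
Parallel keys share the same tonic but differ in mode
A# major → parallel is A# minor
Tonic triad of A# minor = A# C# E#
= A# minor; triad = A# C# E#


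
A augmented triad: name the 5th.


Reasoning:
Augmented triad = root + major 3rd (4 semitones) + augmented 5th (8 semitones)
A triad on A stacks thirds, so the chord tones use letter names A-C-E
Root: A
Major 3rd above A: C#
Augmented 5th above A: E#
The 5th = E#


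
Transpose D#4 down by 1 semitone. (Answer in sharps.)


Step by step:
D#4: chromatic position 3 in octave 4 → absolute = 4×12 + 3 = 51
Transpose down 1: 51 - 1 = 50
50 = 4×12 + 2 → D in octave 4
Result = D4


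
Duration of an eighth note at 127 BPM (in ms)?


Working:
One quarter-note beat = 60000 / BPM = 60000 / 127 ms
Eighth note = 1/2 × quarter note
Duration = 1/2 × 60000 / 127 = 30000 / 127
= 236.2 ms


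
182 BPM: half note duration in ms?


Step by step:
One quarter-note beat = 60000 / BPM = 60000 / 182 ms
Half note = 2 × quarter note
Duration = 2 × 60000 / 182 = 120000 / 182
= 659.3 ms


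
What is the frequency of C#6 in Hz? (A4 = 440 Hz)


Reasoning:
f = 440 × 2^(n/12) where n = semitones from A4
C#6: 16 semitones from A4
f = 440 × 2^(16/12)
f = 1108.73 Hz


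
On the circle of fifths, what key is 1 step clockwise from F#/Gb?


Solution.
Each clockwise step on the circle of fifths moves up a perfect 5th
From F#/Gb: F#/Gb → Db
= Db


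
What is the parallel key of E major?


Parallel keys share the same tonic but differ in mode
E major → parallel is E minor
= E minor


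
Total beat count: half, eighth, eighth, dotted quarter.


Let's work it out.
Beat values:
  half = 2 beats
  eighth = 0.5 beats
  eighth = 0.5 beats
  dotted quarter = 1.5 beats
Sum = 2 + 0.5 + 0.5 + 1.5
= 4.5 beats


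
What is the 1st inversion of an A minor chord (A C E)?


Step by step:
Root position: A C E
1st inversion: move root up an octave
Bass note: C
Notes (bottom to top) = C E A


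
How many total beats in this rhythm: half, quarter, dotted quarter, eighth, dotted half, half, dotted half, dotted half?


Step by step:
Beat values:
  half = 2 beats
  quarter = 1 beat
  dotted quarter = 1.5 beats
  eighth = 0.5 beats
  dotted half = 3 beats
  half = 2 beats
  dotted half = 3 beats
  dotted half = 3 beats
Sum = 2 + 1 + 1.5 + 0.5 + 3 + 2 + 3 + 3
= 16 beats
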